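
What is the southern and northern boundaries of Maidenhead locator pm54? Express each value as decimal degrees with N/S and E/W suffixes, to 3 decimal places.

Field P=15, M=12: +15·20° lon, +12·10° lat → SW at lon 120°, lat 30°.
Square 5, 4: +5·2° lon, +4·1° lat → SW at lon 130°, lat 34°.
Cell spans 2° lon × 1° lat.
south 34.000° N, north 35.000° N.

34.000° N, 35.000° N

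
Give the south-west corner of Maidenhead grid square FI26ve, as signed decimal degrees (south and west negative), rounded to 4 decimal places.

Field F=5, I=8: +5·20° lon, +8·10° lat → SW at lon -80°, lat -10°.
Square 2, 6: +2·2° lon, +6·1° lat → SW at lon -76°, lat -4°.
Subsquare v=21, e=4: +21·0.0833333° lon, +4·0.0416667° lat → SW at lon -74.25°, lat -3.83333°.
latitude -3.8333, longitude -74.2500.

-3.8333, -74.2500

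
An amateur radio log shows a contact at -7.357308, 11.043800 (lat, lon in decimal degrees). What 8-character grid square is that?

JI52mp54

Add 180° to longitude and 90° to latitude: 191.04380, 82.64269.
Field: 191.04380/20 → 9 → J, 82.64269/10 → 8 → I; chars JI.
Square: 11.04380/2 → 5, 2.64269/1 → 2; chars 52.
Subsquare: 1.04380/0.0833333 → 12 → m, 0.64269/0.0416667 → 15 → p; chars mp.
Extended square: 0.04380/0.00833333 → 5, 0.01769/0.00416667 → 4; chars 54.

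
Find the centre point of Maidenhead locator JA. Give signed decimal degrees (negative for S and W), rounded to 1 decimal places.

-85.0, 10.0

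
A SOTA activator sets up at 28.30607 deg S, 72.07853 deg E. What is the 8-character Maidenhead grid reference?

MG61aq96

Offset from 180°W / 90°S: lon 252.07853°, lat 61.69393°.
Field: lon ⌊252.07853/20⌋ = 12 → M; lat ⌊61.69393/10⌋ = 6 → G.
Square: lon ⌊12.07853/2⌋ = 6; lat ⌊1.69393/1⌋ = 1.
Subsquare: lon ⌊0.07853/0.0833333⌋ = 0 → a; lat ⌊0.69393/0.0416667⌋ = 16 → q.
Extended square: lon ⌊0.07853/0.00833333⌋ = 9; lat ⌊0.02726/0.00416667⌋ = 6.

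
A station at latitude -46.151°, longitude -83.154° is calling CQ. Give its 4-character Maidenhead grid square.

EE83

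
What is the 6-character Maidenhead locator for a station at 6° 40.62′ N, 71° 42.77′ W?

FJ46dq

Shift to the Maidenhead origin (180°W, 90°S): lon 108.2872, lat 96.6770.
Field (20°×10°, letters A–R): 108.2872/20 → 5 → F, 96.6770/10 → 9 → J; chars FJ.
Square (2°×1°, digits 0–9): 8.2872/2 → 4, 6.6770/1 → 6; chars 46.
Subsquare (5′×2.5′, letters a–x): 0.2872/0.0833333 → 3 → d, 0.6770/0.0416667 → 16 → q; chars dq.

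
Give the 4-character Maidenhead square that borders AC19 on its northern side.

Latitude square 9; +1 → 10, wraps to 0, carry into field.
Latitude field C = 2; +1 → 3 = D.
The longitude characters are unchanged.

AD10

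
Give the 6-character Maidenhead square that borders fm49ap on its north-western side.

FM39xq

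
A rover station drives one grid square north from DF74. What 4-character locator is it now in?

DF75

Latitude square 4; +1 → 5.
The longitude characters are unchanged.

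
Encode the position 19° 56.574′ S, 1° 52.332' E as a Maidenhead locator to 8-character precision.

Add 180° to longitude and 90° to latitude: 181.87220, 70.05710.
Field: 181.87220/20 → 9 → J, 70.05710/10 → 7 → H; chars JH.
Square: 1.87220/2 → 0, 0.05710/1 → 0; chars 00.
Subsquare: 1.87220/0.0833333 → 22 → w, 0.05710/0.0416667 → 1 → b; chars wb.
Extended square: 0.03887/0.00833333 → 4, 0.01543/0.00416667 → 3; chars 43.

JH00wb43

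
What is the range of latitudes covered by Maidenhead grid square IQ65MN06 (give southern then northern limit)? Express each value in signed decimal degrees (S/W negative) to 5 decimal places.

Field I=8, Q=16: +8·20° lon, +16·10° lat → SW at lon -20°, lat 70°.
Square 6, 5: +6·2° lon, +5·1° lat → SW at lon -8°, lat 75°.
Subsquare m=12, n=13: +12·0.0833333° lon, +13·0.0416667° lat → SW at lon -7°, lat 75.5417°.
Extended square 0, 6: +0·0.00833333° lon, +6·0.00416667° lat → SW at lon -7°, lat 75.5667°.
Cell spans 0.00833333° lon × 0.00416667° lat.
south 75.56667, north 75.57083.

75.56667, 75.57083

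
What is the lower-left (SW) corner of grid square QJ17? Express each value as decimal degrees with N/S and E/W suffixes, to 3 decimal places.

7.000° N, 142.000° E

Field Q=16, J=9: +16·20° lon, +9·10° lat → SW at lon 140°, lat 0°.
Square 1, 7: +1·2° lon, +7·1° lat → SW at lon 142°, lat 7°.
latitude 7.000° N, longitude 142.000° E.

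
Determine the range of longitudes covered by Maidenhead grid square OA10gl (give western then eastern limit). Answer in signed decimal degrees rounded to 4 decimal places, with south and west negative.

102.5000, 102.5833

Field O=14, A=0: +14·20° lon, +0·10° lat → SW at lon 100°, lat -90°.
Square 1, 0: +1·2° lon, +0·1° lat → SW at lon 102°, lat -90°.
Subsquare g=6, l=11: +6·0.0833333° lon, +11·0.0416667° lat → SW at lon 102.5°, lat -89.5417°.
Cell spans 0.0833333° lon × 0.0416667° lat.
west 102.5000, east 102.5833.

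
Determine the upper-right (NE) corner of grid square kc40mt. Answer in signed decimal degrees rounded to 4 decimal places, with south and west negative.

Field K=10, C=2: +10·20° lon, +2·10° lat → SW at lon 20°, lat -70°.
Square 4, 0: +4·2° lon, +0·1° lat → SW at lon 28°, lat -70°.
Subsquare m=12, t=19: +12·0.0833333° lon, +19·0.0416667° lat → SW at lon 29°, lat -69.2083°.
Cell spans 0.0833333° lon × 0.0416667° lat. NE corner is SW corner plus one full cell.
latitude -69.1667, longitude 29.0833.

-69.1667, 29.0833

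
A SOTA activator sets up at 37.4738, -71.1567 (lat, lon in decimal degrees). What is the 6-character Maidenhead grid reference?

FM47kl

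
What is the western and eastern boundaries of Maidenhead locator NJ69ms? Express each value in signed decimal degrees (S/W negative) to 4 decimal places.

93.0000, 93.0833

Field N=13, J=9: +13·20° lon, +9·10° lat → SW at lon 80°, lat 0°.
Square 6, 9: +6·2° lon, +9·1° lat → SW at lon 92°, lat 9°.
Subsquare m=12, s=18: +12·0.0833333° lon, +18·0.0416667° lat → SW at lon 93°, lat 9.75°.
Cell spans 0.0833333° lon × 0.0416667° lat.
west 93.0000, east 93.0833.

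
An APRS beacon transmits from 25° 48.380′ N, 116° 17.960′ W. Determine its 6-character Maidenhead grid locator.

DL15ut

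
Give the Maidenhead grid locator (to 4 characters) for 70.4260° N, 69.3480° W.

FQ50

Add 180° to longitude and 90° to latitude: 110.65, 160.43.
Field: lon ⌊110.65/20⌋ = 5 → F; lat ⌊160.43/10⌋ = 16 → Q.
Square: lon ⌊10.65/2⌋ = 5; lat ⌊0.43/1⌋ = 0.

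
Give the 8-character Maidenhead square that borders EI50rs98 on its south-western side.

EI50rs87

Longitude extended square 9; −1 → 8.
Latitude extended square 8; −1 → 7.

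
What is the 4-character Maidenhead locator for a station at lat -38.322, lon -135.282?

CF21

Shift to the Maidenhead origin (180°W, 90°S): lon 44.72, lat 51.68.
Field (20°×10°, letters A–R): 44.72/20 → 2 → C, 51.68/10 → 5 → F; chars CF.
Square (2°×1°, digits 0–9): 4.72/2 → 2, 1.68/1 → 1; chars 21.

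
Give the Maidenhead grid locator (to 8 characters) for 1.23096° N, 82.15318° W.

EJ81wf15

Offset from 180°W / 90°S: lon 97.84682°, lat 91.23096°.
Field (20°×10°, letters A–R): 97.84682/20 → 4 → E, 91.23096/10 → 9 → J; chars EJ.
Square (2°×1°, digits 0–9): 17.84682/2 → 8, 1.23096/1 → 1; chars 81.
Subsquare (5′×2.5′, letters a–x): 1.84682/0.0833333 → 22 → w, 0.23096/0.0416667 → 5 → f; chars wf.
Extended square (30″×15″, digits 0–9): 0.01349/0.00833333 → 1, 0.02263/0.00416667 → 5; chars 15.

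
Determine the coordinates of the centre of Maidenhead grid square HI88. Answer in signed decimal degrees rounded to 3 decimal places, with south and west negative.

Field H=7, I=8: +7·20° lon, +8·10° lat → SW at lon -40°, lat -10°.
Square 8, 8: +8·2° lon, +8·1° lat → SW at lon -24°, lat -2°.
Cell spans 2° lon × 1° lat. Centre is SW corner plus half of each.
latitude -1.500, longitude -23.000.

-1.500, -23.000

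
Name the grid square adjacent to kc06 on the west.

JC96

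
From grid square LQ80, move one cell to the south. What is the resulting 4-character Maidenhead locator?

LP89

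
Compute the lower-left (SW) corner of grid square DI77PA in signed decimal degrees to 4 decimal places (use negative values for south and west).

Field D=3, I=8: +3·20° lon, +8·10° lat → SW at lon -120°, lat -10°.
Square 7, 7: +7·2° lon, +7·1° lat → SW at lon -106°, lat -3°.
Subsquare p=15, a=0: +15·0.0833333° lon, +0·0.0416667° lat → SW at lon -104.75°, lat -3°.
latitude -3.0000, longitude -104.7500.

-3.0000, -104.7500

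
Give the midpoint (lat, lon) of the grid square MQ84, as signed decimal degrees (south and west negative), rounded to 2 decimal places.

74.50, 77.00

Field M=12, Q=16: +12·20° lon, +16·10° lat → SW at lon 60°, lat 70°.
Square 8, 4: +8·2° lon, +4·1° lat → SW at lon 76°, lat 74°.
Cell spans 2° lon × 1° lat. Centre is SW corner plus half of each.
latitude 74.50, longitude 77.00.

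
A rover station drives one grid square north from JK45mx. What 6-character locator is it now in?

Latitude subsquare x = 23; +1 → 24, wraps to 0 = a, carry into square.
Latitude square 5; +1 → 6.
The longitude characters are unchanged.

JK46ma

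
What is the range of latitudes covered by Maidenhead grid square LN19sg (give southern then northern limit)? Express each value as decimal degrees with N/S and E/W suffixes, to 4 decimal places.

49.2500° N, 49.2917° N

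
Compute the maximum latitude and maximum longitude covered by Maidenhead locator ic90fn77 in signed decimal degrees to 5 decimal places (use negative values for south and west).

-69.42500, -1.51667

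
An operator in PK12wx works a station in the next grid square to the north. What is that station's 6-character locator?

PK13wa

Latitude subsquare x = 23; +1 → 24, wraps to 0 = a, carry into square.
Latitude square 2; +1 → 3.
The longitude characters are unchanged.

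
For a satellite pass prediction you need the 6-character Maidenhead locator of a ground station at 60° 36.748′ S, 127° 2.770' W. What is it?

Add 180° to longitude and 90° to latitude: 52.9538, 29.3875.
Field: lon ⌊52.9538/20⌋ = 2 → C; lat ⌊29.3875/10⌋ = 2 → C.
Square: lon ⌊12.9538/2⌋ = 6; lat ⌊9.3875/1⌋ = 9.
Subsquare: lon ⌊0.9538/0.0833333⌋ = 11 → l; lat ⌊0.3875/0.0416667⌋ = 9 → j.

CC69lj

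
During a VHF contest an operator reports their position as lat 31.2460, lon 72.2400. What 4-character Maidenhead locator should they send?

Shift to the Maidenhead origin (180°W, 90°S): lon 252.24, lat 121.25.
Field: lon ⌊252.24/20⌋ = 12 → M; lat ⌊121.25/10⌋ = 12 → M.
Square: lon ⌊12.24/2⌋ = 6; lat ⌊1.25/1⌋ = 1.

MM61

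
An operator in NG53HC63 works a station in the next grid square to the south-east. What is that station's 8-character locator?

Longitude extended square 6; +1 → 7.
Latitude extended square 3; −1 → 2.

NG53hc72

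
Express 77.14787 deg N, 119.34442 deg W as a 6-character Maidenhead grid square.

Add 180° to longitude and 90° to latitude: 60.6556, 167.1479.
Field: 60.6556/20 → 3 → D, 167.1479/10 → 16 → Q; chars DQ.
Square: 0.6556/2 → 0, 7.1479/1 → 7; chars 07.
Subsquare: 0.6556/0.0833333 → 7 → h, 0.1479/0.0416667 → 3 → d; chars hd.

DQ07hd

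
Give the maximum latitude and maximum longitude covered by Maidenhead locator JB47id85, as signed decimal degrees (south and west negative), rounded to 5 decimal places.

-72.85000, 8.74167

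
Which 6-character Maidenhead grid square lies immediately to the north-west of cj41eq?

CJ41dr

Longitude subsquare e = 4; −1 → 3 = d.
Latitude subsquare q = 16; +1 → 17 = r.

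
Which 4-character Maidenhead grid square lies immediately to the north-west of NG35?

Longitude square 3; −1 → 2.
Latitude square 5; +1 → 6.

NG26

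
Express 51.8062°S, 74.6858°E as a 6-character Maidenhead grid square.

MD78ie

Offset from 180°W / 90°S: lon 254.6858°, lat 38.1938°.
Field: 254.6858/20 → 12 → M, 38.1938/10 → 3 → D; chars MD.
Square: 14.6858/2 → 7, 8.1938/1 → 8; chars 78.
Subsquare: 0.6858/0.0833333 → 8 → i, 0.1938/0.0416667 → 4 → e; chars ie.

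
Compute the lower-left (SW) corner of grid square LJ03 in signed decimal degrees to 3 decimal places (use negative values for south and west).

Field L=11, J=9: +11·20° lon, +9·10° lat → SW at lon 40°, lat 0°.
Square 0, 3: +0·2° lon, +3·1° lat → SW at lon 40°, lat 3°.
latitude 3.000, longitude 40.000.

3.000, 40.000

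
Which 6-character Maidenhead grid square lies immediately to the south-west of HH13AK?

HH03xj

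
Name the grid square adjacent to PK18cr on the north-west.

PK18bs

Longitude subsquare c = 2; −1 → 1 = b.
Latitude subsquare r = 17; +1 → 18 = s.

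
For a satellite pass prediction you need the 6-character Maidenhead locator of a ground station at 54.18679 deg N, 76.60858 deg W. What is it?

Shift to the Maidenhead origin (180°W, 90°S): lon 103.3914, lat 144.1868.
Field: lon ⌊103.3914/20⌋ = 5 → F; lat ⌊144.1868/10⌋ = 14 → O.
Square: lon ⌊3.3914/2⌋ = 1; lat ⌊4.1868/1⌋ = 4.
Subsquare: lon ⌊1.3914/0.0833333⌋ = 16 → q; lat ⌊0.1868/0.0416667⌋ = 4 → e.

FO14qe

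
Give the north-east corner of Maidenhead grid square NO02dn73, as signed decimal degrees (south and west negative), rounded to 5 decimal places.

52.55833, 80.31667

Field N=13, O=14: +13·20° lon, +14·10° lat → SW at lon 80°, lat 50°.
Square 0, 2: +0·2° lon, +2·1° lat → SW at lon 80°, lat 52°.
Subsquare d=3, n=13: +3·0.0833333° lon, +13·0.0416667° lat → SW at lon 80.25°, lat 52.5417°.
Extended square 7, 3: +7·0.00833333° lon, +3·0.00416667° lat → SW at lon 80.3083°, lat 52.5542°.
Cell spans 0.00833333° lon × 0.00416667° lat. NE corner is SW corner plus one full cell.
latitude 52.55833, longitude 80.31667.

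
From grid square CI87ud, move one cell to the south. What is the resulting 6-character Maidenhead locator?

Latitude subsquare d = 3; −1 → 2 = c.
The longitude characters are unchanged.

CI87uc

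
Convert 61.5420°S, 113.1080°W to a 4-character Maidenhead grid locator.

Offset from 180°W / 90°S: lon 66.89°, lat 28.46°.
Field: 66.89/20 → 3 → D, 28.46/10 → 2 → C; chars DC.
Square: 6.89/2 → 3, 8.46/1 → 8; chars 38.

DC38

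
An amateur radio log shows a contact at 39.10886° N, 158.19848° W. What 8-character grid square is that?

BM09vc66

Add 180° to longitude and 90° to latitude: 21.80152, 129.10886.
Field: lon ⌊21.80152/20⌋ = 1 → B; lat ⌊129.10886/10⌋ = 12 → M.
Square: lon ⌊1.80152/2⌋ = 0; lat ⌊9.10886/1⌋ = 9.
Subsquare: lon ⌊1.80152/0.0833333⌋ = 21 → v; lat ⌊0.10886/0.0416667⌋ = 2 → c.
Extended square: lon ⌊0.05152/0.00833333⌋ = 6; lat ⌊0.02553/0.00416667⌋ = 6.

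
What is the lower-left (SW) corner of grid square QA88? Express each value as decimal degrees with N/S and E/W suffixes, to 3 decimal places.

82.000° S, 156.000° E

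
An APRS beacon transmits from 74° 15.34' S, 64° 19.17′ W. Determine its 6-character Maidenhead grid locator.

FB75ur

Add 180° to longitude and 90° to latitude: 115.6805, 15.7443.
Field: 115.6805/20 → 5 → F, 15.7443/10 → 1 → B; chars FB.
Square: 15.6805/2 → 7, 5.7443/1 → 5; chars 75.
Subsquare: 1.6805/0.0833333 → 20 → u, 0.7443/0.0416667 → 17 → r; chars ur.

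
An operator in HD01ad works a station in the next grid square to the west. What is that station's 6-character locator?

GD91xd

Longitude subsquare a = 0; −1 → -1, wraps to 23 = x, carry into square.
Longitude square 0; −1 → -1, wraps to 9, carry into field.
Longitude field H = 7; −1 → 6 = G.
The latitude characters are unchanged.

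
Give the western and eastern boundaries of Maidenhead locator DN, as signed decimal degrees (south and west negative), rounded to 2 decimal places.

-120.00, -100.00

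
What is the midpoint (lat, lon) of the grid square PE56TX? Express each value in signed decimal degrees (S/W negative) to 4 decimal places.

Field P=15, E=4: +15·20° lon, +4·10° lat → SW at lon 120°, lat -50°.
Square 5, 6: +5·2° lon, +6·1° lat → SW at lon 130°, lat -44°.
Subsquare t=19, x=23: +19·0.0833333° lon, +23·0.0416667° lat → SW at lon 131.583°, lat -43.0417°.
Cell spans 0.0833333° lon × 0.0416667° lat. Centre is SW corner plus half of each.
latitude -43.0208, longitude 131.6250.

-43.0208, 131.6250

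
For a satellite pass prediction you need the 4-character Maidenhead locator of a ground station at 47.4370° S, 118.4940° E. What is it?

OE92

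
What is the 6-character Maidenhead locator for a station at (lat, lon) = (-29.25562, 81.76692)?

Shift to the Maidenhead origin (180°W, 90°S): lon 261.7669, lat 60.7444.
Field: 261.7669/20 → 13 → N, 60.7444/10 → 6 → G; chars NG.
Square: 1.7669/2 → 0, 0.7444/1 → 0; chars 00.
Subsquare: 1.7669/0.0833333 → 21 → v, 0.7444/0.0416667 → 17 → r; chars vr.

NG00vr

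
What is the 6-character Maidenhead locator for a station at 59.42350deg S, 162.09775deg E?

Offset from 180°W / 90°S: lon 342.0978°, lat 30.5765°.
Field (20°×10°, letters A–R): lon ⌊342.0978/20⌋ = 17 → R; lat ⌊30.5765/10⌋ = 3 → D.
Square (2°×1°, digits 0–9): lon ⌊2.0978/2⌋ = 1; lat ⌊0.5765/1⌋ = 0.
Subsquare (5′×2.5′, letters a–x): lon ⌊0.0978/0.0833333⌋ = 1 → b; lat ⌊0.5765/0.0416667⌋ = 13 → n.

RD10bn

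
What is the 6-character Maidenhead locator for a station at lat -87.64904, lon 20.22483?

Offset from 180°W / 90°S: lon 200.2248°, lat 2.3510°.
Field: lon ⌊200.2248/20⌋ = 10 → K; lat ⌊2.3510/10⌋ = 0 → A.
Square: lon ⌊0.2248/2⌋ = 0; lat ⌊2.3510/1⌋ = 2.
Subsquare: lon ⌊0.2248/0.0833333⌋ = 2 → c; lat ⌊0.3510/0.0416667⌋ = 8 → i.

KA02ci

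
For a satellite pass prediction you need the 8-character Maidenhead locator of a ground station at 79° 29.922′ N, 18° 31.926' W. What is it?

Add 180° to longitude and 90° to latitude: 161.46790, 169.49870.
Field: 161.46790/20 → 8 → I, 169.49870/10 → 16 → Q; chars IQ.
Square: 1.46790/2 → 0, 9.49870/1 → 9; chars 09.
Subsquare: 1.46790/0.0833333 → 17 → r, 0.49870/0.0416667 → 11 → l; chars rl.
Extended square: 0.05123/0.00833333 → 6, 0.04037/0.00416667 → 9; chars 69.

IQ09rl69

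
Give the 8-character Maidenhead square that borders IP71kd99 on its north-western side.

IP71ke80

Longitude extended square 9; −1 → 8.
Latitude extended square 9; +1 → 10, wraps to 0, carry into subsquare.
Latitude subsquare d = 3; +1 → 4 = e.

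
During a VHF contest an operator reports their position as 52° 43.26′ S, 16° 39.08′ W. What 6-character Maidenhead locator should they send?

ID17qg

Shift to the Maidenhead origin (180°W, 90°S): lon 163.3487, lat 37.2790.
Field: 163.3487/20 → 8 → I, 37.2790/10 → 3 → D; chars ID.
Square: 3.3487/2 → 1, 7.2790/1 → 7; chars 17.
Subsquare: 1.3487/0.0833333 → 16 → q, 0.2790/0.0416667 → 6 → g; chars qg.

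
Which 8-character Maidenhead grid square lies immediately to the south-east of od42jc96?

OD42kc05

Longitude extended square 9; +1 → 10, wraps to 0, carry into subsquare.
Longitude subsquare j = 9; +1 → 10 = k.
Latitude extended square 6; −1 → 5.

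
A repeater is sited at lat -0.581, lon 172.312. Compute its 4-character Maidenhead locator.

Shift to the Maidenhead origin (180°W, 90°S): lon 352.31, lat 89.42.
Field: lon ⌊352.31/20⌋ = 17 → R; lat ⌊89.42/10⌋ = 8 → I.
Square: lon ⌊12.31/2⌋ = 6; lat ⌊9.42/1⌋ = 9.

RI69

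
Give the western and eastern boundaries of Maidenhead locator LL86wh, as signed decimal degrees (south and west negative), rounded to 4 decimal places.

Field L=11, L=11: +11·20° lon, +11·10° lat → SW at lon 40°, lat 20°.
Square 8, 6: +8·2° lon, +6·1° lat → SW at lon 56°, lat 26°.
Subsquare w=22, h=7: +22·0.0833333° lon, +7·0.0416667° lat → SW at lon 57.8333°, lat 26.2917°.
Cell spans 0.0833333° lon × 0.0416667° lat.
west 57.8333, east 57.9167.

57.8333, 57.9167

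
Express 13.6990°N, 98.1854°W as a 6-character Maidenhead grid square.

Shift to the Maidenhead origin (180°W, 90°S): lon 81.8146, lat 103.6990.
Field: lon ⌊81.8146/20⌋ = 4 → E; lat ⌊103.6990/10⌋ = 10 → K.
Square: lon ⌊1.8146/2⌋ = 0; lat ⌊3.6990/1⌋ = 3.
Subsquare: lon ⌊1.8146/0.0833333⌋ = 21 → v; lat ⌊0.6990/0.0416667⌋ = 16 → q.

EK03vq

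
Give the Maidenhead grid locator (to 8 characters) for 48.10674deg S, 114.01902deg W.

Shift to the Maidenhead origin (180°W, 90°S): lon 65.98098, lat 41.89326.
Field: 65.98098/20 → 3 → D, 41.89326/10 → 4 → E; chars DE.
Square: 5.98098/2 → 2, 1.89326/1 → 1; chars 21.
Subsquare: 1.98098/0.0833333 → 23 → x, 0.89326/0.0416667 → 21 → v; chars xv.
Extended square: 0.06431/0.00833333 → 7, 0.01826/0.00416667 → 4; chars 74.

DE21xv74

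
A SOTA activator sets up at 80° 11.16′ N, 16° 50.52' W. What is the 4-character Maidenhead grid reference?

Offset from 180°W / 90°S: lon 163.16°, lat 170.19°.
Field: lon ⌊163.16/20⌋ = 8 → I; lat ⌊170.19/10⌋ = 17 → R.
Square: lon ⌊3.16/2⌋ = 1; lat ⌊0.19/1⌋ = 0.

IR10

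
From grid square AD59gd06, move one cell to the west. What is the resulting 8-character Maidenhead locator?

AD59fd96

Longitude extended square 0; −1 → -1, wraps to 9, carry into subsquare.
Longitude subsquare g = 6; −1 → 5 = f.
The latitude characters are unchanged.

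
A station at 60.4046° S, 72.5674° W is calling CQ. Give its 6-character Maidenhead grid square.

Add 180° to longitude and 90° to latitude: 107.4326, 29.5954.
Field: lon ⌊107.4326/20⌋ = 5 → F; lat ⌊29.5954/10⌋ = 2 → C.
Square: lon ⌊7.4326/2⌋ = 3; lat ⌊9.5954/1⌋ = 9.
Subsquare: lon ⌊1.4326/0.0833333⌋ = 17 → r; lat ⌊0.5954/0.0416667⌋ = 14 → o.

FC39ro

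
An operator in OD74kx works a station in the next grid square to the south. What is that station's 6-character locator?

OD74kw

Latitude subsquare x = 23; −1 → 22 = w.
The longitude characters are unchanged.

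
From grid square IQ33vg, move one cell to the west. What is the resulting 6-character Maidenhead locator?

Longitude subsquare v = 21; −1 → 20 = u.
The latitude characters are unchanged.

IQ33ug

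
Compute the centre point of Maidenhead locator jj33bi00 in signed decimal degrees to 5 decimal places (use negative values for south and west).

3.33542, 6.08750

Field J=9, J=9: +9·20° lon, +9·10° lat → SW at lon 0°, lat 0°.
Square 3, 3: +3·2° lon, +3·1° lat → SW at lon 6°, lat 3°.
Subsquare b=1, i=8: +1·0.0833333° lon, +8·0.0416667° lat → SW at lon 6.08333°, lat 3.33333°.
Extended square 0, 0: +0·0.00833333° lon, +0·0.00416667° lat → SW at lon 6.08333°, lat 3.33333°.
Cell spans 0.00833333° lon × 0.00416667° lat. Centre is SW corner plus half of each.
latitude 3.33542, longitude 6.08750.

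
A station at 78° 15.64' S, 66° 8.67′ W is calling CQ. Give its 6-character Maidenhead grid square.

FB61wr

Shift to the Maidenhead origin (180°W, 90°S): lon 113.8555, lat 11.7393.
Field: 113.8555/20 → 5 → F, 11.7393/10 → 1 → B; chars FB.
Square: 13.8555/2 → 6, 1.7393/1 → 1; chars 61.
Subsquare: 1.8555/0.0833333 → 22 → w, 0.7393/0.0416667 → 17 → r; chars wr.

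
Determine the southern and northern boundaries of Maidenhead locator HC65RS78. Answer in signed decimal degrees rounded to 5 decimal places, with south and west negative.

-64.21667, -64.21250

Field H=7, C=2: +7·20° lon, +2·10° lat → SW at lon -40°, lat -70°.
Square 6, 5: +6·2° lon, +5·1° lat → SW at lon -28°, lat -65°.
Subsquare r=17, s=18: +17·0.0833333° lon, +18·0.0416667° lat → SW at lon -26.5833°, lat -64.25°.
Extended square 7, 8: +7·0.00833333° lon, +8·0.00416667° lat → SW at lon -26.525°, lat -64.2167°.
Cell spans 0.00833333° lon × 0.00416667° lat.
south -64.21667, north -64.21250.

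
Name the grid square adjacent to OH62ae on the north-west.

Longitude subsquare a = 0; −1 → -1, wraps to 23 = x, carry into square.
Longitude square 6; −1 → 5.
Latitude subsquare e = 4; +1 → 5 = f.

OH52xf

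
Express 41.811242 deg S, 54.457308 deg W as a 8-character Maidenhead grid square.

Add 180° to longitude and 90° to latitude: 125.54269, 48.18876.
Field: 125.54269/20 → 6 → G, 48.18876/10 → 4 → E; chars GE.
Square: 5.54269/2 → 2, 8.18876/1 → 8; chars 28.
Subsquare: 1.54269/0.0833333 → 18 → s, 0.18876/0.0416667 → 4 → e; chars se.
Extended square: 0.04269/0.00833333 → 5, 0.02209/0.00416667 → 5; chars 55.

GE28se55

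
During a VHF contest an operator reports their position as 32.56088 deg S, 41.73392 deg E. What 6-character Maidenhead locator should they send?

LF07uk

Shift to the Maidenhead origin (180°W, 90°S): lon 221.7339, lat 57.4391.
Field (20°×10°, letters A–R): 221.7339/20 → 11 → L, 57.4391/10 → 5 → F; chars LF.
Square (2°×1°, digits 0–9): 1.7339/2 → 0, 7.4391/1 → 7; chars 07.
Subsquare (5′×2.5′, letters a–x): 1.7339/0.0833333 → 20 → u, 0.4391/0.0416667 → 10 → k; chars uk.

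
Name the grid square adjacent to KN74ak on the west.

Longitude subsquare a = 0; −1 → -1, wraps to 23 = x, carry into square.
Longitude square 7; −1 → 6.
The latitude characters are unchanged.

KN64xk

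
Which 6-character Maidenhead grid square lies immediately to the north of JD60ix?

JD61ia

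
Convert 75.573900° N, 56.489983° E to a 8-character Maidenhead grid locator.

LQ85fn87

Offset from 180°W / 90°S: lon 236.48998°, lat 165.57390°.
Field: 236.48998/20 → 11 → L, 165.57390/10 → 16 → Q; chars LQ.
Square: 16.48998/2 → 8, 5.57390/1 → 5; chars 85.
Subsquare: 0.48998/0.0833333 → 5 → f, 0.57390/0.0416667 → 13 → n; chars fn.
Extended square: 0.07332/0.00833333 → 8, 0.03223/0.00416667 → 7; chars 87.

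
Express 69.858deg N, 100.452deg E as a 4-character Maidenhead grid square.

OP09

Shift to the Maidenhead origin (180°W, 90°S): lon 280.45, lat 159.86.
Field (20°×10°, letters A–R): lon ⌊280.45/20⌋ = 14 → O; lat ⌊159.86/10⌋ = 15 → P.
Square (2°×1°, digits 0–9): lon ⌊0.45/2⌋ = 0; lat ⌊9.86/1⌋ = 9.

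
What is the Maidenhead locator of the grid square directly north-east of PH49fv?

PH49gw

Longitude subsquare f = 5; +1 → 6 = g.
Latitude subsquare v = 21; +1 → 22 = w.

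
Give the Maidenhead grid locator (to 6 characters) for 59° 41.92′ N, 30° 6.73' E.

KO59bq

Add 180° to longitude and 90° to latitude: 210.1122, 149.6987.
Field (20°×10°, letters A–R): 210.1122/20 → 10 → K, 149.6987/10 → 14 → O; chars KO.
Square (2°×1°, digits 0–9): 10.1122/2 → 5, 9.6987/1 → 9; chars 59.
Subsquare (5′×2.5′, letters a–x): 0.1122/0.0833333 → 1 → b, 0.6987/0.0416667 → 16 → q; chars bq.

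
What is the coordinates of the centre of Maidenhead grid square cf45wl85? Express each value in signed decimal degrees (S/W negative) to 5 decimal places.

-34.51875, -130.09583

Field C=2, F=5: +2·20° lon, +5·10° lat → SW at lon -140°, lat -40°.
Square 4, 5: +4·2° lon, +5·1° lat → SW at lon -132°, lat -35°.
Subsquare w=22, l=11: +22·0.0833333° lon, +11·0.0416667° lat → SW at lon -130.167°, lat -34.5417°.
Extended square 8, 5: +8·0.00833333° lon, +5·0.00416667° lat → SW at lon -130.1°, lat -34.5208°.
Cell spans 0.00833333° lon × 0.00416667° lat. Centre is SW corner plus half of each.
latitude -34.51875, longitude -130.09583.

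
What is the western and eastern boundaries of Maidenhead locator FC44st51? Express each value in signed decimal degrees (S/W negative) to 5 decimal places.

-70.45833, -70.45000

Field F=5, C=2: +5·20° lon, +2·10° lat → SW at lon -80°, lat -70°.
Square 4, 4: +4·2° lon, +4·1° lat → SW at lon -72°, lat -66°.
Subsquare s=18, t=19: +18·0.0833333° lon, +19·0.0416667° lat → SW at lon -70.5°, lat -65.2083°.
Extended square 5, 1: +5·0.00833333° lon, +1·0.00416667° lat → SW at lon -70.4583°, lat -65.2042°.
Cell spans 0.00833333° lon × 0.00416667° lat.
west -70.45833, east -70.45000.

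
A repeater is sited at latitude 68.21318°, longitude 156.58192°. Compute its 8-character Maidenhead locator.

QP88gf91

Offset from 180°W / 90°S: lon 336.58192°, lat 158.21318°.
Field: lon ⌊336.58192/20⌋ = 16 → Q; lat ⌊158.21318/10⌋ = 15 → P.
Square: lon ⌊16.58192/2⌋ = 8; lat ⌊8.21318/1⌋ = 8.
Subsquare: lon ⌊0.58192/0.0833333⌋ = 6 → g; lat ⌊0.21318/0.0416667⌋ = 5 → f.
Extended square: lon ⌊0.08192/0.00833333⌋ = 9; lat ⌊0.00485/0.00416667⌋ = 1.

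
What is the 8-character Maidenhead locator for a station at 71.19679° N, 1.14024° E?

JQ01ne67

Add 180° to longitude and 90° to latitude: 181.14024, 161.19679.
Field: 181.14024/20 → 9 → J, 161.19679/10 → 16 → Q; chars JQ.
Square: 1.14024/2 → 0, 1.19679/1 → 1; chars 01.
Subsquare: 1.14024/0.0833333 → 13 → n, 0.19679/0.0416667 → 4 → e; chars ne.
Extended square: 0.05691/0.00833333 → 6, 0.03012/0.00416667 → 7; chars 67.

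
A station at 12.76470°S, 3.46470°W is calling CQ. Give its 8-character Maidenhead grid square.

IH87gf46

Add 180° to longitude and 90° to latitude: 176.53530, 77.23530.
Field: 176.53530/20 → 8 → I, 77.23530/10 → 7 → H; chars IH.
Square: 16.53530/2 → 8, 7.23530/1 → 7; chars 87.
Subsquare: 0.53530/0.0833333 → 6 → g, 0.23530/0.0416667 → 5 → f; chars gf.
Extended square: 0.03530/0.00833333 → 4, 0.02697/0.00416667 → 6; chars 46.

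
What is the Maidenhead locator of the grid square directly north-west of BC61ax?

BC52xa

Longitude subsquare a = 0; −1 → -1, wraps to 23 = x, carry into square.
Longitude square 6; −1 → 5.
Latitude subsquare x = 23; +1 → 24, wraps to 0 = a, carry into square.
Latitude square 1; +1 → 2.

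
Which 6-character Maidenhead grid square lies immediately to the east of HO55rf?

HO55sf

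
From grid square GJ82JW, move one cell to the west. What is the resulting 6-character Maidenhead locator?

GJ82iw

Longitude subsquare j = 9; −1 → 8 = i.
The latitude characters are unchanged.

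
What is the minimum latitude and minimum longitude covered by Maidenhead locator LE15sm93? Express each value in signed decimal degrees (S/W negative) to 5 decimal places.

-44.48750, 43.57500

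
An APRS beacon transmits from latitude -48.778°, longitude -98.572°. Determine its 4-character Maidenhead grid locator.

EE01

Shift to the Maidenhead origin (180°W, 90°S): lon 81.43, lat 41.22.
Field: lon ⌊81.43/20⌋ = 4 → E; lat ⌊41.22/10⌋ = 4 → E.
Square: lon ⌊1.43/2⌋ = 0; lat ⌊1.22/1⌋ = 1.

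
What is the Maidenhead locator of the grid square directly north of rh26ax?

RH27aa

Latitude subsquare x = 23; +1 → 24, wraps to 0 = a, carry into square.
Latitude square 6; +1 → 7.
The longitude characters are unchanged.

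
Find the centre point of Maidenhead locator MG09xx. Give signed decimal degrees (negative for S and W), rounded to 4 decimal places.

Field M=12, G=6: +12·20° lon, +6·10° lat → SW at lon 60°, lat -30°.
Square 0, 9: +0·2° lon, +9·1° lat → SW at lon 60°, lat -21°.
Subsquare x=23, x=23: +23·0.0833333° lon, +23·0.0416667° lat → SW at lon 61.9167°, lat -20.0417°.
Cell spans 0.0833333° lon × 0.0416667° lat. Centre is SW corner plus half of each.
latitude -20.0208, longitude 61.9583.

-20.0208, 61.9583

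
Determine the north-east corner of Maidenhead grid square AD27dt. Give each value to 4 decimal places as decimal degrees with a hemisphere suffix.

Field A=0, D=3: +0·20° lon, +3·10° lat → SW at lon -180°, lat -60°.
Square 2, 7: +2·2° lon, +7·1° lat → SW at lon -176°, lat -53°.
Subsquare d=3, t=19: +3·0.0833333° lon, +19·0.0416667° lat → SW at lon -175.75°, lat -52.2083°.
Cell spans 0.0833333° lon × 0.0416667° lat. NE corner is SW corner plus one full cell.
latitude 52.1667° S, longitude 175.6667° W.

52.1667° S, 175.6667° W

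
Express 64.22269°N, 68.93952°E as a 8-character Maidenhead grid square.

MP44lf23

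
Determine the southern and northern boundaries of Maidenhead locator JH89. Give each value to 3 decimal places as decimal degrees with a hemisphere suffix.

Field J=9, H=7: +9·20° lon, +7·10° lat → SW at lon 0°, lat -20°.
Square 8, 9: +8·2° lon, +9·1° lat → SW at lon 16°, lat -11°.
Cell spans 2° lon × 1° lat.
south 11.000° S, north 10.000° S.

11.000° S, 10.000° S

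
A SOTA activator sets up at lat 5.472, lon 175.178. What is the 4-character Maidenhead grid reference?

Shift to the Maidenhead origin (180°W, 90°S): lon 355.18, lat 95.47.
Field: 355.18/20 → 17 → R, 95.47/10 → 9 → J; chars RJ.
Square: 15.18/2 → 7, 5.47/1 → 5; chars 75.

RJ75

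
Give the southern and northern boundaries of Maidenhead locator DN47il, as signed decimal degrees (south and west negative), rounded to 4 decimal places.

47.4583, 47.5000

Field D=3, N=13: +3·20° lon, +13·10° lat → SW at lon -120°, lat 40°.
Square 4, 7: +4·2° lon, +7·1° lat → SW at lon -112°, lat 47°.
Subsquare i=8, l=11: +8·0.0833333° lon, +11·0.0416667° lat → SW at lon -111.333°, lat 47.4583°.
Cell spans 0.0833333° lon × 0.0416667° lat.
south 47.4583, north 47.5000.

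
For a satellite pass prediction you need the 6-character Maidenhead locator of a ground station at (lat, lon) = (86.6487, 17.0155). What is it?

Shift to the Maidenhead origin (180°W, 90°S): lon 197.0155, lat 176.6487.
Field (20°×10°, letters A–R): 197.0155/20 → 9 → J, 176.6487/10 → 17 → R; chars JR.
Square (2°×1°, digits 0–9): 17.0155/2 → 8, 6.6487/1 → 6; chars 86.
Subsquare (5′×2.5′, letters a–x): 1.0155/0.0833333 → 12 → m, 0.6487/0.0416667 → 15 → p; chars mp.

JR86mp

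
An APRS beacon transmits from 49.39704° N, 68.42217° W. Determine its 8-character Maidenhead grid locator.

Shift to the Maidenhead origin (180°W, 90°S): lon 111.57783, lat 139.39704.
Field: lon ⌊111.57783/20⌋ = 5 → F; lat ⌊139.39704/10⌋ = 13 → N.
Square: lon ⌊11.57783/2⌋ = 5; lat ⌊9.39704/1⌋ = 9.
Subsquare: lon ⌊1.57783/0.0833333⌋ = 18 → s; lat ⌊0.39704/0.0416667⌋ = 9 → j.
Extended square: lon ⌊0.07783/0.00833333⌋ = 9; lat ⌊0.02204/0.00416667⌋ = 5.

FN59sj95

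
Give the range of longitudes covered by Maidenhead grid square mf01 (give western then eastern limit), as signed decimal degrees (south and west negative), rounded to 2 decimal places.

60.00, 62.00

Field M=12, F=5: +12·20° lon, +5·10° lat → SW at lon 60°, lat -40°.
Square 0, 1: +0·2° lon, +1·1° lat → SW at lon 60°, lat -39°.
Cell spans 2° lon × 1° lat.
west 60.00, east 62.00.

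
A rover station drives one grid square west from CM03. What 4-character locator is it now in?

Longitude square 0; −1 → -1, wraps to 9, carry into field.
Longitude field C = 2; −1 → 1 = B.
The latitude characters are unchanged.

BM93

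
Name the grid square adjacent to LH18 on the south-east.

LH27

Longitude square 1; +1 → 2.
Latitude square 8; −1 → 7.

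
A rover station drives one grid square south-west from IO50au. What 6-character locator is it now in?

IO40xt

Longitude subsquare a = 0; −1 → -1, wraps to 23 = x, carry into square.
Longitude square 5; −1 → 4.
Latitude subsquare u = 20; −1 → 19 = t.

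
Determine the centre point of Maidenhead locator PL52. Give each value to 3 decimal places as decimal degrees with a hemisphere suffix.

22.500° N, 131.000° E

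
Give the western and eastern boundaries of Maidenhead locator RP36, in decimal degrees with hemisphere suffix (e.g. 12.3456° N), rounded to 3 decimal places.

166.000° E, 168.000° E

Field R=17, P=15: +17·20° lon, +15·10° lat → SW at lon 160°, lat 60°.
Square 3, 6: +3·2° lon, +6·1° lat → SW at lon 166°, lat 66°.
Cell spans 2° lon × 1° lat.
west 166.000° E, east 168.000° E.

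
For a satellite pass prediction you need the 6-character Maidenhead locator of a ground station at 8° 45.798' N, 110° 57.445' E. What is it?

Offset from 180°W / 90°S: lon 290.9574°, lat 98.7633°.
Field: 290.9574/20 → 14 → O, 98.7633/10 → 9 → J; chars OJ.
Square: 10.9574/2 → 5, 8.7633/1 → 8; chars 58.
Subsquare: 0.9574/0.0833333 → 11 → l, 0.7633/0.0416667 → 18 → s; chars ls.

OJ58ls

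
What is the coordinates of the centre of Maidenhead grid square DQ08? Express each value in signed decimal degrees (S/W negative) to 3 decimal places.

Field D=3, Q=16: +3·20° lon, +16·10° lat → SW at lon -120°, lat 70°.
Square 0, 8: +0·2° lon, +8·1° lat → SW at lon -120°, lat 78°.
Cell spans 2° lon × 1° lat. Centre is SW corner plus half of each.
latitude 78.500, longitude -119.000.

78.500, -119.000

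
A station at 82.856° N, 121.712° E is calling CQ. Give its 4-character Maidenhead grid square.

PR02

Offset from 180°W / 90°S: lon 301.71°, lat 172.86°.
Field: 301.71/20 → 15 → P, 172.86/10 → 17 → R; chars PR.
Square: 1.71/2 → 0, 2.86/1 → 2; chars 02.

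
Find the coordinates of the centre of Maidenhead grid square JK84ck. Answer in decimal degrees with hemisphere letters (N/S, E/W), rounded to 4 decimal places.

Field J=9, K=10: +9·20° lon, +10·10° lat → SW at lon 0°, lat 10°.
Square 8, 4: +8·2° lon, +4·1° lat → SW at lon 16°, lat 14°.
Subsquare c=2, k=10: +2·0.0833333° lon, +10·0.0416667° lat → SW at lon 16.1667°, lat 14.4167°.
Cell spans 0.0833333° lon × 0.0416667° lat. Centre is SW corner plus half of each.
latitude 14.4375° N, longitude 16.2083° E.

14.4375° N, 16.2083° E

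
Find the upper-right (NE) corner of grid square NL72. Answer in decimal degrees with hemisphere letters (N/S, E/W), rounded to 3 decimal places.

Field N=13, L=11: +13·20° lon, +11·10° lat → SW at lon 80°, lat 20°.
Square 7, 2: +7·2° lon, +2·1° lat → SW at lon 94°, lat 22°.
Cell spans 2° lon × 1° lat. NE corner is SW corner plus one full cell.
latitude 23.000° N, longitude 96.000° E.

23.000° N, 96.000° E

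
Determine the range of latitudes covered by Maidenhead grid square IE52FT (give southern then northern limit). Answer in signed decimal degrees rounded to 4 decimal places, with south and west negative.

-47.2083, -47.1667

Field I=8, E=4: +8·20° lon, +4·10° lat → SW at lon -20°, lat -50°.
Square 5, 2: +5·2° lon, +2·1° lat → SW at lon -10°, lat -48°.
Subsquare f=5, t=19: +5·0.0833333° lon, +19·0.0416667° lat → SW at lon -9.58333°, lat -47.2083°.
Cell spans 0.0833333° lon × 0.0416667° lat.
south -47.2083, north -47.1667.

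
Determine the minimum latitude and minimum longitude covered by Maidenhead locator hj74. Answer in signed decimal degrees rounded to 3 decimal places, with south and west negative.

4.000, -26.000

Field H=7, J=9: +7·20° lon, +9·10° lat → SW at lon -40°, lat 0°.
Square 7, 4: +7·2° lon, +4·1° lat → SW at lon -26°, lat 4°.
latitude 4.000, longitude -26.000.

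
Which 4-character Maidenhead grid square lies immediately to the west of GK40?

Longitude square 4; −1 → 3.
The latitude characters are unchanged.

GK30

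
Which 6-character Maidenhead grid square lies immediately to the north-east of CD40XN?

CD50ao

Longitude subsquare x = 23; +1 → 24, wraps to 0 = a, carry into square.
Longitude square 4; +1 → 5.
Latitude subsquare n = 13; +1 → 14 = o.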